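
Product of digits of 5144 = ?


5 × 1 × 4 × 4 = 80


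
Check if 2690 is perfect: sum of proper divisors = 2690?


Proper divisors of 2690: 1, 2, 5, 10, 269, 538, 1345
Sum = 1 + 2 + 5 + 10 + 269 + 538 + 1345 = 2170

No, 2690 is not perfect (2170 ≠ 2690)


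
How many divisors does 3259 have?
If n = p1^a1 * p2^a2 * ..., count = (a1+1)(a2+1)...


3259 = 3259^1
d(3259) = (1+1) = 2

2 divisors


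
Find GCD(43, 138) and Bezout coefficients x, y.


Tabular extended Euclidean (each row: r = 43*s + 138*t):
r=43, s=1, t=0
r=138, s=0, t=1
q=0: r=43, s=1, t=0   [43*(1) + 138*(0) = 43]
q=3: r=9, s=-3, t=1   [43*(-3) + 138*(1) = 9]
q=4: r=7, s=13, t=-4   [43*(13) + 138*(-4) = 7]
q=1: r=2, s=-16, t=5   [43*(-16) + 138*(5) = 2]
q=3: r=1, s=61, t=-19   [43*(61) + 138*(-19) = 1]
q=2: r=0, s=-138, t=43   [43*(-138) + 138*(43) = 0]
GCD = 1; from the row with r=1: x=61, y=-19
Check: 43*(61) + 138*(-19) = 2623 - 2622 = 1

GCD = 1, x = 61, y = -19


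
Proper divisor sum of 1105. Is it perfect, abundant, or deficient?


Proper divisors: 1, 5, 13, 17, 65, 85, 221
Sum = 1 + 5 + 13 + 17 + 65 + 85 + 221 = 407
407 < 1105 → deficient

s(1105) = 407 (deficient)


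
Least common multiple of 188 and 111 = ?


GCD(188, 111) = 1
LCM = 188*111/1 = 20868/1 = 20868

LCM = 20868


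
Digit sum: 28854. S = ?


2 + 8 + 8 + 5 + 4 = 27


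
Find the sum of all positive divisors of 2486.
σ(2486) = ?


Divisors of 2486: 1, 2, 11, 22, 113, 226, 1243, 2486
Sum = 1 + 2 + 11 + 22 + 113 + 226 + 1243 + 2486 = 4104

σ(2486) = 4104


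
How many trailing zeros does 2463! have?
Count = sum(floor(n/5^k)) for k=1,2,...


floor(2463/5) = 492
floor(2463/25) = 98
floor(2463/125) = 19
floor(2463/625) = 3
Total = 612

612 trailing zeros


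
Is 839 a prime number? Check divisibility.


Check divisors up to sqrt(839) = 28.9655
No divisors found.
839 is prime.

Yes, 839 is prime


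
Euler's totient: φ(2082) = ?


2082 = 2 × 3 × 347
Prime factors: 2, 3, 347
φ(2082) = 2082 × (1-1/2) × (1-1/3) × (1-1/347)
= 2082 × 1/2 × 2/3 × 346/347 = 692

φ(2082) = 692


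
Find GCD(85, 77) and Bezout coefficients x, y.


Tabular extended Euclidean (each row: r = 85*s + 77*t):
r=85, s=1, t=0
r=77, s=0, t=1
q=1: r=8, s=1, t=-1   [85*(1) + 77*(-1) = 8]
q=9: r=5, s=-9, t=10   [85*(-9) + 77*(10) = 5]
q=1: r=3, s=10, t=-11   [85*(10) + 77*(-11) = 3]
q=1: r=2, s=-19, t=21   [85*(-19) + 77*(21) = 2]
q=1: r=1, s=29, t=-32   [85*(29) + 77*(-32) = 1]
q=2: r=0, s=-77, t=85   [85*(-77) + 77*(85) = 0]
GCD = 1; from the row with r=1: x=29, y=-32
Check: 85*(29) + 77*(-32) = 2465 - 2464 = 1

GCD = 1, x = 29, y = -32


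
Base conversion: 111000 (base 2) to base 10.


111000 (base 2) = 56 (decimal)
56 (decimal) = 56 (base 10)


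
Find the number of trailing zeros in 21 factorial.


floor(21/5) = 4
Total = 4

4 trailing zeros


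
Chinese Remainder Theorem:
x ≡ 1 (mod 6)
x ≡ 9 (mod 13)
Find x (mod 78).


M = 6*13 = 78
M1 = M/6 = 13, M2 = M/13 = 6
M1^(-1) mod 6 = 1, M2^(-1) mod 13 = 11
x = 1*13*1 + 9*6*11 = 607
607 mod 78 = 61
Check: 61 mod 6 = 1 ✓, 61 mod 13 = 9 ✓

x ≡ 61 (mod 78)


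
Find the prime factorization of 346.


346 / 2 = 173
173 / 173 = 1
346 = 2 × 173


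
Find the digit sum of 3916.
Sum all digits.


3 + 9 + 1 + 6 = 19


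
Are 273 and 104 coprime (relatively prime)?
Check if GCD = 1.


Euclidean algorithm:
273 = 2 * 104 + 65
104 = 1 * 65 + 39
65 = 1 * 39 + 26
39 = 1 * 26 + 13
26 = 2 * 13 + 0
GCD(273, 104) = 13

No, not coprime (GCD = 13)


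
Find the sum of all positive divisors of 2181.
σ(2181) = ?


Divisors of 2181: 1, 3, 727, 2181
Sum = 1 + 3 + 727 + 2181 = 2912

σ(2181) = 2912


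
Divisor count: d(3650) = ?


3650 = 2^1 × 5^2 × 73^1
d(3650) = (1+1) × (2+1) × (1+1) = 12

12 divisors


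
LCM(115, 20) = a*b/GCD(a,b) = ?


GCD(115, 20) = 5
LCM = 115*20/5 = 2300/5 = 460

LCM = 460


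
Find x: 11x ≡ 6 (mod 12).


GCD(11, 12) = 1, unique solution
a^(-1) mod 12 = 11
x = 11 * 6 mod 12 = 6

x ≡ 6 (mod 12)


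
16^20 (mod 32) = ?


16^1 mod 32 = 16
16^2 mod 32 = 0
16^3 mod 32 = 0
16^4 mod 32 = 0
16^5 mod 32 = 0
16^6 mod 32 = 0
16^7 mod 32 = 0
16^8 mod 32 = 0
16^9 mod 32 = 0
16^10 mod 32 = 0
16^11 mod 32 = 0
16^12 mod 32 = 0
16^13 mod 32 = 0
16^14 mod 32 = 0
16^15 mod 32 = 0
16^16 mod 32 = 0
16^17 mod 32 = 0
16^18 mod 32 = 0
16^19 mod 32 = 0
16^20 mod 32 = 0


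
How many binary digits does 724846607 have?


724846607 in base 2 = 101011001101000100100000001111
Number of digits = 30

30 digits (base 2)


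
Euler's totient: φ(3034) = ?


3034 = 2 × 37 × 41
Prime factors: 2, 37, 41
φ(3034) = 3034 × (1-1/2) × (1-1/37) × (1-1/41)
= 3034 × 1/2 × 36/37 × 40/41 = 1440

φ(3034) = 1440


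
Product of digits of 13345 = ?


1 × 3 × 3 × 4 × 5 = 180


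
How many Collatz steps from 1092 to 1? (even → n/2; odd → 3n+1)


1092 → 546 → 273 → 820 → 410 → 205 → 616 → 308 → 154 → 77 → 232 → 116 → 58 → 29 → 88 → 44 → 22 → 11 → 34 → 17 → 52 → 26 → 13 → 40 → 20 → 10 → 5 → 16 → 8 → 4 → 2 → 1
Total steps = 31

31 steps


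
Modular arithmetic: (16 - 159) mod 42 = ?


16 - 159 = -143
-143 mod 42 = 25


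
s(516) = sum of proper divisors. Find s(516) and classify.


Proper divisors: 1, 2, 3, 4, 6, 12, 43, 86, 129, 172, 258
Sum = 1 + 2 + 3 + 4 + 6 + 12 + 43 + 86 + 129 + 172 + 258 = 716
716 > 516 → abundant

s(516) = 716 (abundant)


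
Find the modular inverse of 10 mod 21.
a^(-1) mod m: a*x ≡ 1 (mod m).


Use the extended Euclidean algorithm on (21, 10); each row r = 21*s + 10*t:
r=21, s=1, t=0
r=10, s=0, t=1
q=2: r=1, s=1, t=-2   [21*(1) + 10*(-2) = 1]
q=10: r=0, s=-10, t=21   [21*(-10) + 10*(21) = 0]
GCD = 1 with t = -2, so 10*(-2) ≡ 1 (mod 21)
Inverse = -2 mod 21 = 19
Check: 10 * 19 = 190 ≡ 1 (mod 21)

10^(-1) ≡ 19 (mod 21)


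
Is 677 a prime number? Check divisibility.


Check divisors up to sqrt(677) = 26.0192
No divisors found.
677 is prime.

Yes, 677 is prime


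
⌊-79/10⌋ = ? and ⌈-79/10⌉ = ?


-79/10 = -7.9000
floor = -8
ceil = -7

floor = -8, ceil = -7


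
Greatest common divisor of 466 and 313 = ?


466 = 1 * 313 + 153
313 = 2 * 153 + 7
153 = 21 * 7 + 6
7 = 1 * 6 + 1
6 = 6 * 1 + 0
GCD = 1


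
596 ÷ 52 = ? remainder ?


596 = 52 * 11 + 24
Check: 572 + 24 = 596

q = 11, r = 24


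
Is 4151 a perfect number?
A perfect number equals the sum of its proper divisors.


Proper divisors of 4151: 1, 7, 593
Sum = 1 + 7 + 593 = 601

No, 4151 is not perfect (601 ≠ 4151)


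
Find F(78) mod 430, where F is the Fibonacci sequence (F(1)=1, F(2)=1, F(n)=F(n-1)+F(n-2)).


F(k) mod 430 for k=1..78:
1, 1, 2, 3, 5, 8, 13, 21, 34, 55, 89, 144, 233, 377, 180, 127, 307, 4, 311, 315, 196, 81, 277, 358, 205, 133, 338, 41, 379, 420, 369, 359, 298, 227, 95, 322, 417, 309, 296, 175, 41, 216, 257, 43, 300, 343, 213, 126, 339, 35, 374, 409, 353, 332, 255, 157, 412, 139, 121, 260, 381, 211, 162, 373, 105, 48, 153, 201, 354, 125, 49, 174, 223, 397, 190, 157, 347, 74
F(78) mod 430 = 74


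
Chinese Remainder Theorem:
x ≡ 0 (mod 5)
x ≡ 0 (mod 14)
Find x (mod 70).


M = 5*14 = 70
M1 = M/5 = 14, M2 = M/14 = 5
M1^(-1) mod 5 = 4, M2^(-1) mod 14 = 3
x = 0*14*4 + 0*5*3 = 0
0 mod 70 = 0
Check: 0 mod 5 = 0 ✓, 0 mod 14 = 0 ✓

x ≡ 0 (mod 70)


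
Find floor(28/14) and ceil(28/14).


28/14 = 2.0000
floor = 2
ceil = 2

floor = 2, ceil = 2


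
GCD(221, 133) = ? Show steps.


221 = 1 * 133 + 88
133 = 1 * 88 + 45
88 = 1 * 45 + 43
45 = 1 * 43 + 2
43 = 21 * 2 + 1
2 = 2 * 1 + 0
GCD = 1


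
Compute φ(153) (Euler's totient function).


153 = 3^2 × 17
Prime factors: 3, 17
φ(153) = 153 × (1-1/3) × (1-1/17)
= 153 × 2/3 × 16/17 = 96

φ(153) = 96


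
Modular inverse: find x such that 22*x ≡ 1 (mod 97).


Use the extended Euclidean algorithm on (97, 22); each row r = 97*s + 22*t:
r=97, s=1, t=0
r=22, s=0, t=1
q=4: r=9, s=1, t=-4   [97*(1) + 22*(-4) = 9]
q=2: r=4, s=-2, t=9   [97*(-2) + 22*(9) = 4]
q=2: r=1, s=5, t=-22   [97*(5) + 22*(-22) = 1]
q=4: r=0, s=-22, t=97   [97*(-22) + 22*(97) = 0]
GCD = 1 with t = -22, so 22*(-22) ≡ 1 (mod 97)
Inverse = -22 mod 97 = 75
Check: 22 * 75 = 1650 ≡ 1 (mod 97)

22^(-1) ≡ 75 (mod 97)


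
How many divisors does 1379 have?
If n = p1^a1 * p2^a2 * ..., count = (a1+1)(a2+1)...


1379 = 7^1 × 197^1
d(1379) = (1+1) × (1+1) = 4

4 divisors


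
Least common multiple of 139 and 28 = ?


GCD(139, 28) = 1
LCM = 139*28/1 = 3892/1 = 3892

LCM = 3892


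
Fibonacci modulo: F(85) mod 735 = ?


F(k) mod 735 for k=1..85:
1, 1, 2, 3, 5, 8, 13, 21, 34, 55, 89, 144, 233, 377, 610, 252, 127, 379, 506, 150, 656, 71, 727, 63, 55, 118, 173, 291, 464, 20, 484, 504, 253, 22, 275, 297, 572, 134, 706, 105, 76, 181, 257, 438, 695, 398, 358, 21, 379, 400, 44, 444, 488, 197, 685, 147, 97, 244, 341, 585, 191, 41, 232, 273, 505, 43, 548, 591, 404, 260, 664, 189, 118, 307, 425, 732, 422, 419, 106, 525, 631, 421, 317, 3, 320
F(85) mod 735 = 320


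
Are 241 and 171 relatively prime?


Euclidean algorithm:
241 = 1 * 171 + 70
171 = 2 * 70 + 31
70 = 2 * 31 + 8
31 = 3 * 8 + 7
8 = 1 * 7 + 1
7 = 7 * 1 + 0
GCD(241, 171) = 1

Yes, coprime (GCD = 1)


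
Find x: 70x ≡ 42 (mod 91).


GCD(70, 91) = 7 divides 42
Divide: 10x ≡ 6 (mod 13)
x ≡ 11 (mod 13)


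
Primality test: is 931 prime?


931 / 7 = 133 (exact division)
931 is NOT prime.

No, 931 is not prime


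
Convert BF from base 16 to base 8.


BF (base 16) = 191 (decimal)
191 (decimal) = 277 (base 8)


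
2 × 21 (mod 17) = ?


2 × 21 = 42
42 mod 17 = 8


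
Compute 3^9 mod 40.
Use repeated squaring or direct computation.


3^1 mod 40 = 3
3^2 mod 40 = 9
3^3 mod 40 = 27
3^4 mod 40 = 1
3^5 mod 40 = 3
3^6 mod 40 = 9
3^7 mod 40 = 27
3^8 mod 40 = 1
3^9 mod 40 = 3


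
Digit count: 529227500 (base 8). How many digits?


529227500 in base 8 = 3742657354
Number of digits = 10

10 digits (base 8)


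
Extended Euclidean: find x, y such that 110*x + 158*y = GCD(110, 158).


Tabular extended Euclidean (each row: r = 110*s + 158*t):
r=110, s=1, t=0
r=158, s=0, t=1
q=0: r=110, s=1, t=0   [110*(1) + 158*(0) = 110]
q=1: r=48, s=-1, t=1   [110*(-1) + 158*(1) = 48]
q=2: r=14, s=3, t=-2   [110*(3) + 158*(-2) = 14]
q=3: r=6, s=-10, t=7   [110*(-10) + 158*(7) = 6]
q=2: r=2, s=23, t=-16   [110*(23) + 158*(-16) = 2]
q=3: r=0, s=-79, t=55   [110*(-79) + 158*(55) = 0]
GCD = 2; from the row with r=2: x=23, y=-16
Check: 110*(23) + 158*(-16) = 2530 - 2528 = 2

GCD = 2, x = 23, y = -16


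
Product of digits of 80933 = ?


8 × 0 × 9 × 3 × 3 = 0


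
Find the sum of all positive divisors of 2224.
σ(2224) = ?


Divisors of 2224: 1, 2, 4, 8, 16, 139, 278, 556, 1112, 2224
Sum = 1 + 2 + 4 + 8 + 16 + 139 + 278 + 556 + 1112 + 2224 = 4340

σ(2224) = 4340


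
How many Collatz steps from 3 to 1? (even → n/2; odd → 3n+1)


3 → 10 → 5 → 16 → 8 → 4 → 2 → 1
Total steps = 7

7 steps


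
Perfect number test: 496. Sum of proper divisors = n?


Proper divisors of 496: 1, 2, 4, 8, 16, 31, 62, 124, 248
Sum = 1 + 2 + 4 + 8 + 16 + 31 + 62 + 124 + 248 = 496

Yes, 496 is perfect (496 = 496)


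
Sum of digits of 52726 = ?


5 + 2 + 7 + 2 + 6 = 22


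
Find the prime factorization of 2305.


2305 / 5 = 461
461 / 461 = 1
2305 = 5 × 461


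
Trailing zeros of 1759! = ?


floor(1759/5) = 351
floor(1759/25) = 70
floor(1759/125) = 14
floor(1759/625) = 2
Total = 437

437 trailing zeros


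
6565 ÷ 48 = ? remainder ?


6565 = 48 * 136 + 37
Check: 6528 + 37 = 6565

q = 136, r = 37


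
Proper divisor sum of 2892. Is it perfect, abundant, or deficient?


Proper divisors: 1, 2, 3, 4, 6, 12, 241, 482, 723, 964, 1446
Sum = 1 + 2 + 3 + 4 + 6 + 12 + 241 + 482 + 723 + 964 + 1446 = 3884
3884 > 2892 → abundant

s(2892) = 3884 (abundant)


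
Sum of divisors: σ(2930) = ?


Divisors of 2930: 1, 2, 5, 10, 293, 586, 1465, 2930
Sum = 1 + 2 + 5 + 10 + 293 + 586 + 1465 + 2930 = 5292

σ(2930) = 5292


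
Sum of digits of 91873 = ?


9 + 1 + 8 + 7 + 3 = 28


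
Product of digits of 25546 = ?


2 × 5 × 5 × 4 × 6 = 1200


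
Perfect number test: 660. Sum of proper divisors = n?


Proper divisors of 660: 1, 2, 3, 4, 5, 6, 10, 11, 12, 15, 20, 22, 30, 33, 44, 55, 60, 66, 110, 132, 165, 220, 330
Sum = 1 + 2 + 3 + 4 + 5 + 6 + 10 + 11 + 12 + 15 + 20 + 22 + 30 + 33 + 44 + 55 + 60 + 66 + 110 + 132 + 165 + 220 + 330 = 1356

No, 660 is not perfect (1356 ≠ 660)


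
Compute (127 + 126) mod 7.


127 + 126 = 253
253 mod 7 = 1


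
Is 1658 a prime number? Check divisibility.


1658 / 2 = 829 (exact division)
1658 is NOT prime.

No, 1658 is not prime


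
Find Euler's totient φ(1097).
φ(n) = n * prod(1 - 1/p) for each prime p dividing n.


1097 = 1097
Prime factors: 1097
φ(1097) = 1097 × (1-1/1097)
= 1097 × 1096/1097 = 1096

φ(1097) = 1096


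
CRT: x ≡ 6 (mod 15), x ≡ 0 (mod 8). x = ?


M = 15*8 = 120
M1 = M/15 = 8, M2 = M/8 = 15
M1^(-1) mod 15 = 2, M2^(-1) mod 8 = 7
x = 6*8*2 + 0*15*7 = 96
96 mod 120 = 96
Check: 96 mod 15 = 6 ✓, 96 mod 8 = 0 ✓

x ≡ 96 (mod 120)


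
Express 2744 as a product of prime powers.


2744 / 2 = 1372
1372 / 2 = 686
686 / 2 = 343
343 / 7 = 49
49 / 7 = 7
7 / 7 = 1
2744 = 2^3 × 7^3


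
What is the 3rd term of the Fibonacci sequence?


Sequence: 1, 1, 2
F(3) = 2


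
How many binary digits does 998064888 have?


998064888 in base 2 = 111011011111010100001011111000
Number of digits = 30

30 digits (base 2)


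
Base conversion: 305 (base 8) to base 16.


305 (base 8) = 197 (decimal)
197 (decimal) = C5 (base 16)


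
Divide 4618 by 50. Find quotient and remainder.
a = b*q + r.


4618 = 50 * 92 + 18
Check: 4600 + 18 = 4618

q = 92, r = 18


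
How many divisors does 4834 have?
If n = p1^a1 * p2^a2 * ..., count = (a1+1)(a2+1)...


4834 = 2^1 × 2417^1
d(4834) = (1+1) × (1+1) = 4

4 divisors


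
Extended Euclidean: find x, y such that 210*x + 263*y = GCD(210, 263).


Tabular extended Euclidean (each row: r = 210*s + 263*t):
r=210, s=1, t=0
r=263, s=0, t=1
q=0: r=210, s=1, t=0   [210*(1) + 263*(0) = 210]
q=1: r=53, s=-1, t=1   [210*(-1) + 263*(1) = 53]
q=3: r=51, s=4, t=-3   [210*(4) + 263*(-3) = 51]
q=1: r=2, s=-5, t=4   [210*(-5) + 263*(4) = 2]
q=25: r=1, s=129, t=-103   [210*(129) + 263*(-103) = 1]
q=2: r=0, s=-263, t=210   [210*(-263) + 263*(210) = 0]
GCD = 1; from the row with r=1: x=129, y=-103
Check: 210*(129) + 263*(-103) = 27090 - 27089 = 1

GCD = 1, x = 129, y = -103


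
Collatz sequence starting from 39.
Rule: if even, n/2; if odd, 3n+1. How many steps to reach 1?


39 → 118 → 59 → 178 → 89 → 268 → 134 → 67 → 202 → 101 → 304 → 152 → 76 → 38 → 19 → 58 → 29 → 88 → 44 → 22 → 11 → 34 → 17 → 52 → 26 → 13 → 40 → 20 → 10 → 5 → 16 → 8 → 4 → 2 → 1
Total steps = 34

34 steps


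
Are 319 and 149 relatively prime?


Euclidean algorithm:
319 = 2 * 149 + 21
149 = 7 * 21 + 2
21 = 10 * 2 + 1
2 = 2 * 1 + 0
GCD(319, 149) = 1

Yes, coprime (GCD = 1)


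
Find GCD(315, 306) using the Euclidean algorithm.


315 = 1 * 306 + 9
306 = 34 * 9 + 0
GCD = 9


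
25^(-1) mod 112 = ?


Use the extended Euclidean algorithm on (112, 25); each row r = 112*s + 25*t:
r=112, s=1, t=0
r=25, s=0, t=1
q=4: r=12, s=1, t=-4   [112*(1) + 25*(-4) = 12]
q=2: r=1, s=-2, t=9   [112*(-2) + 25*(9) = 1]
q=12: r=0, s=25, t=-112   [112*(25) + 25*(-112) = 0]
GCD = 1 with t = 9, so 25*(9) ≡ 1 (mod 112)
Inverse = 9 mod 112 = 9
Check: 25 * 9 = 225 ≡ 1 (mod 112)

25^(-1) ≡ 9 (mod 112)


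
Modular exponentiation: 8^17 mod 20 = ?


8^1 mod 20 = 8
8^2 mod 20 = 4
8^3 mod 20 = 12
8^4 mod 20 = 16
8^5 mod 20 = 8
8^6 mod 20 = 4
8^7 mod 20 = 12
8^8 mod 20 = 16
8^9 mod 20 = 8
8^10 mod 20 = 4
8^11 mod 20 = 12
8^12 mod 20 = 16
8^13 mod 20 = 8
8^14 mod 20 = 4
8^15 mod 20 = 12
8^16 mod 20 = 16
8^17 mod 20 = 8


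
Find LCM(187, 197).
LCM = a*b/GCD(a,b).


GCD(187, 197) = 1
LCM = 187*197/1 = 36839/1 = 36839

LCM = 36839


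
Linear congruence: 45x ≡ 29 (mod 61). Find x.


GCD(45, 61) = 1, unique solution
a^(-1) mod 61 = 19
x = 19 * 29 mod 61 = 2

x ≡ 2 (mod 61)


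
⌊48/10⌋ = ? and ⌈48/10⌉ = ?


48/10 = 4.8000
floor = 4
ceil = 5

floor = 4, ceil = 5


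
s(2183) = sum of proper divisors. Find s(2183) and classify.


Proper divisors: 1, 37, 59
Sum = 1 + 37 + 59 = 97
97 < 2183 → deficient

s(2183) = 97 (deficient)


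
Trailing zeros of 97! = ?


floor(97/5) = 19
floor(97/25) = 3
Total = 22

22 trailing zeros


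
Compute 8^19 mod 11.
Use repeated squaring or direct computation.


8^1 mod 11 = 8
8^2 mod 11 = 9
8^3 mod 11 = 6
8^4 mod 11 = 4
8^5 mod 11 = 10
8^6 mod 11 = 3
8^7 mod 11 = 2
8^8 mod 11 = 5
8^9 mod 11 = 7
8^10 mod 11 = 1
8^11 mod 11 = 8
8^12 mod 11 = 9
8^13 mod 11 = 6
8^14 mod 11 = 4
8^15 mod 11 = 10
8^16 mod 11 = 3
8^17 mod 11 = 2
8^18 mod 11 = 5
8^19 mod 11 = 7


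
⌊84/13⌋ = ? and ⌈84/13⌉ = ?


84/13 = 6.4615
floor = 6
ceil = 7

floor = 6, ceil = 7


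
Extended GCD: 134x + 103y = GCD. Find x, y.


Tabular extended Euclidean (each row: r = 134*s + 103*t):
r=134, s=1, t=0
r=103, s=0, t=1
q=1: r=31, s=1, t=-1   [134*(1) + 103*(-1) = 31]
q=3: r=10, s=-3, t=4   [134*(-3) + 103*(4) = 10]
q=3: r=1, s=10, t=-13   [134*(10) + 103*(-13) = 1]
q=10: r=0, s=-103, t=134   [134*(-103) + 103*(134) = 0]
GCD = 1; from the row with r=1: x=10, y=-13
Check: 134*(10) + 103*(-13) = 1340 - 1339 = 1

GCD = 1, x = 10, y = -13


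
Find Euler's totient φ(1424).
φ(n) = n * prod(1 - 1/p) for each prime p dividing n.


1424 = 2^4 × 89
Prime factors: 2, 89
φ(1424) = 1424 × (1-1/2) × (1-1/89)
= 1424 × 1/2 × 88/89 = 704

φ(1424) = 704


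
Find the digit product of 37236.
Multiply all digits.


3 × 7 × 2 × 3 × 6 = 756


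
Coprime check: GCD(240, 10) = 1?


Euclidean algorithm:
240 = 24 * 10 + 0
GCD(240, 10) = 10

No, not coprime (GCD = 10)


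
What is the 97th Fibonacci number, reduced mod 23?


F(k) mod 23 for k=1..97:
1, 1, 2, 3, 5, 8, 13, 21, 11, 9, 20, 6, 3, 9, 12, 21, 10, 8, 18, 3, 21, 1, 22, 0, 22, 22, 21, 20, 18, 15, 10, 2, 12, 14, 3, 17, 20, 14, 11, 2, 13, 15, 5, 20, 2, 22, 1, 0, 1, 1, 2, 3, 5, 8, 13, 21, 11, 9, 20, 6, 3, 9, 12, 21, 10, 8, 18, 3, 21, 1, 22, 0, 22, 22, 21, 20, 18, 15, 10, 2, 12, 14, 3, 17, 20, 14, 11, 2, 13, 15, 5, 20, 2, 22, 1, 0, 1
F(97) mod 23 = 1


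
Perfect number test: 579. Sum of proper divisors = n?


Proper divisors of 579: 1, 3, 193
Sum = 1 + 3 + 193 = 197

No, 579 is not perfect (197 ≠ 579)


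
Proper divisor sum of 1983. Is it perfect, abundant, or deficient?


Proper divisors: 1, 3, 661
Sum = 1 + 3 + 661 = 665
665 < 1983 → deficient

s(1983) = 665 (deficient)


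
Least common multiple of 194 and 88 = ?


GCD(194, 88) = 2
LCM = 194*88/2 = 17072/2 = 8536

LCM = 8536


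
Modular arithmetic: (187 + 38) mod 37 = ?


187 + 38 = 225
225 mod 37 = 3


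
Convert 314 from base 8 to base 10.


314 (base 8) = 204 (decimal)
204 (decimal) = 204 (base 10)


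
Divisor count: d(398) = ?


398 = 2^1 × 199^1
d(398) = (1+1) × (1+1) = 4

4 divisors


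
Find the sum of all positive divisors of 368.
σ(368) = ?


Divisors of 368: 1, 2, 4, 8, 16, 23, 46, 92, 184, 368
Sum = 1 + 2 + 4 + 8 + 16 + 23 + 46 + 92 + 184 + 368 = 744

σ(368) = 744


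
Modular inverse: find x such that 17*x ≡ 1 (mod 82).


Use the extended Euclidean algorithm on (82, 17); each row r = 82*s + 17*t:
r=82, s=1, t=0
r=17, s=0, t=1
q=4: r=14, s=1, t=-4   [82*(1) + 17*(-4) = 14]
q=1: r=3, s=-1, t=5   [82*(-1) + 17*(5) = 3]
q=4: r=2, s=5, t=-24   [82*(5) + 17*(-24) = 2]
q=1: r=1, s=-6, t=29   [82*(-6) + 17*(29) = 1]
q=2: r=0, s=17, t=-82   [82*(17) + 17*(-82) = 0]
GCD = 1 with t = 29, so 17*(29) ≡ 1 (mod 82)
Inverse = 29 mod 82 = 29
Check: 17 * 29 = 493 ≡ 1 (mod 82)

17^(-1) ≡ 29 (mod 82)


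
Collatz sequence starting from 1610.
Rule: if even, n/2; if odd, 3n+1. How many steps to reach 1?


1610 → 805 → 2416 → 1208 → 604 → 302 → 151 → 454 → 227 → 682 → 341 → 1024 → 512 → 256 → 128 → 64 → 32 → 16 → 8 → 4 → 2 → 1
Total steps = 21

21 steps


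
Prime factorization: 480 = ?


480 / 2 = 240
240 / 2 = 120
120 / 2 = 60
60 / 2 = 30
30 / 2 = 15
15 / 3 = 5
5 / 5 = 1
480 = 2^5 × 3 × 5


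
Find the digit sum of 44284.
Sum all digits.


4 + 4 + 2 + 8 + 4 = 22


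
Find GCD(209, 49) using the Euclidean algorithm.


209 = 4 * 49 + 13
49 = 3 * 13 + 10
13 = 1 * 10 + 3
10 = 3 * 3 + 1
3 = 3 * 1 + 0
GCD = 1


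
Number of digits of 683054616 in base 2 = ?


683054616 in base 2 = 101000101101101001011000011000
Number of digits = 30

30 digits (base 2)


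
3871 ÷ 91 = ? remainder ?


3871 = 91 * 42 + 49
Check: 3822 + 49 = 3871

q = 42, r = 49


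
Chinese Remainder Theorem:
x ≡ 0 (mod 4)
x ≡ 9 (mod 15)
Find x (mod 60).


M = 4*15 = 60
M1 = M/4 = 15, M2 = M/15 = 4
M1^(-1) mod 4 = 3, M2^(-1) mod 15 = 4
x = 0*15*3 + 9*4*4 = 144
144 mod 60 = 24
Check: 24 mod 4 = 0 ✓, 24 mod 15 = 9 ✓

x ≡ 24 (mod 60)


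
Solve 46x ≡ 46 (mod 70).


GCD(46, 70) = 2 divides 46
Divide: 23x ≡ 23 (mod 35)
x ≡ 1 (mod 35)


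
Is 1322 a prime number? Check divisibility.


1322 / 2 = 661 (exact division)
1322 is NOT prime.

No, 1322 is not prime


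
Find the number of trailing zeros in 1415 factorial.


floor(1415/5) = 283
floor(1415/25) = 56
floor(1415/125) = 11
floor(1415/625) = 2
Total = 352

352 trailing zeros


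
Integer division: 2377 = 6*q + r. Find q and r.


2377 = 6 * 396 + 1
Check: 2376 + 1 = 2377

q = 396, r = 1


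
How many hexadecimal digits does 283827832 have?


283827832 in base 16 = 10EADE78
Number of digits = 8

8 digits (base 16)


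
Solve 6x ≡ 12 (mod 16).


GCD(6, 16) = 2 divides 12
Divide: 3x ≡ 6 (mod 8)
x ≡ 2 (mod 8)


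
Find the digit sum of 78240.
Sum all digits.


7 + 8 + 2 + 4 + 0 = 21


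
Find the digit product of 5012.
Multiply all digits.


5 × 0 × 1 × 2 = 0


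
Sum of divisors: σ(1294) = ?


Divisors of 1294: 1, 2, 647, 1294
Sum = 1 + 2 + 647 + 1294 = 1944

σ(1294) = 1944


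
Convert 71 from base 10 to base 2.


71 (base 10) = 71 (decimal)
71 (decimal) = 1000111 (base 2)


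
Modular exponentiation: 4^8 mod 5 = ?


4^1 mod 5 = 4
4^2 mod 5 = 1
4^3 mod 5 = 4
4^4 mod 5 = 1
4^5 mod 5 = 4
4^6 mod 5 = 1
4^7 mod 5 = 4
4^8 mod 5 = 1


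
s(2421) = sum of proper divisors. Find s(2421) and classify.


Proper divisors: 1, 3, 9, 269, 807
Sum = 1 + 3 + 9 + 269 + 807 = 1089
1089 < 2421 → deficient

s(2421) = 1089 (deficient)


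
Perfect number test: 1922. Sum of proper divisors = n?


Proper divisors of 1922: 1, 2, 31, 62, 961
Sum = 1 + 2 + 31 + 62 + 961 = 1057

No, 1922 is not perfect (1057 ≠ 1922)


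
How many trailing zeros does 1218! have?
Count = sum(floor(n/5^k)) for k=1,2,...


floor(1218/5) = 243
floor(1218/25) = 48
floor(1218/125) = 9
floor(1218/625) = 1
Total = 301

301 trailing zeros


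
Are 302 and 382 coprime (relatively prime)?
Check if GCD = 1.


Euclidean algorithm:
382 = 1 * 302 + 80
302 = 3 * 80 + 62
80 = 1 * 62 + 18
62 = 3 * 18 + 8
18 = 2 * 8 + 2
8 = 4 * 2 + 0
GCD(302, 382) = 2

No, not coprime (GCD = 2)


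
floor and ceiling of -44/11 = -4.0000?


-44/11 = -4.0000
floor = -4
ceil = -4

floor = -4, ceil = -4


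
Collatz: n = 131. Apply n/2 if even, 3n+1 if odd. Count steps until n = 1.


131 → 394 → 197 → 592 → 296 → 148 → 74 → 37 → 112 → 56 → 28 → 14 → 7 → 22 → 11 → 34 → 17 → 52 → 26 → 13 → 40 → 20 → 10 → 5 → 16 → 8 → 4 → 2 → 1
Total steps = 28

28 steps


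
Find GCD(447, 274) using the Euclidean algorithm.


447 = 1 * 274 + 173
274 = 1 * 173 + 101
173 = 1 * 101 + 72
101 = 1 * 72 + 29
72 = 2 * 29 + 14
29 = 2 * 14 + 1
14 = 14 * 1 + 0
GCD = 1


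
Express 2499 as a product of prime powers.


2499 / 3 = 833
833 / 7 = 119
119 / 7 = 17
17 / 17 = 1
2499 = 3 × 7^2 × 17


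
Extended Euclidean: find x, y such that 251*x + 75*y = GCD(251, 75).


Tabular extended Euclidean (each row: r = 251*s + 75*t):
r=251, s=1, t=0
r=75, s=0, t=1
q=3: r=26, s=1, t=-3   [251*(1) + 75*(-3) = 26]
q=2: r=23, s=-2, t=7   [251*(-2) + 75*(7) = 23]
q=1: r=3, s=3, t=-10   [251*(3) + 75*(-10) = 3]
q=7: r=2, s=-23, t=77   [251*(-23) + 75*(77) = 2]
q=1: r=1, s=26, t=-87   [251*(26) + 75*(-87) = 1]
q=2: r=0, s=-75, t=251   [251*(-75) + 75*(251) = 0]
GCD = 1; from the row with r=1: x=26, y=-87
Check: 251*(26) + 75*(-87) = 6526 - 6525 = 1

GCD = 1, x = 26, y = -87


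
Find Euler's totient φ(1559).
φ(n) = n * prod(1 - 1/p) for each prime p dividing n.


1559 = 1559
Prime factors: 1559
φ(1559) = 1559 × (1-1/1559)
= 1559 × 1558/1559 = 1558

φ(1559) = 1558


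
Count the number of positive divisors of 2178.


2178 = 2^1 × 3^2 × 11^2
d(2178) = (1+1) × (2+1) × (2+1) = 18

18 divisors


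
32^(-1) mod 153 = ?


Use the extended Euclidean algorithm on (153, 32); each row r = 153*s + 32*t:
r=153, s=1, t=0
r=32, s=0, t=1
q=4: r=25, s=1, t=-4   [153*(1) + 32*(-4) = 25]
q=1: r=7, s=-1, t=5   [153*(-1) + 32*(5) = 7]
q=3: r=4, s=4, t=-19   [153*(4) + 32*(-19) = 4]
q=1: r=3, s=-5, t=24   [153*(-5) + 32*(24) = 3]
q=1: r=1, s=9, t=-43   [153*(9) + 32*(-43) = 1]
q=3: r=0, s=-32, t=153   [153*(-32) + 32*(153) = 0]
GCD = 1 with t = -43, so 32*(-43) ≡ 1 (mod 153)
Inverse = -43 mod 153 = 110
Check: 32 * 110 = 3520 ≡ 1 (mod 153)

32^(-1) ≡ 110 (mod 153)


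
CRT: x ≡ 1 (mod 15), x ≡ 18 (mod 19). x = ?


M = 15*19 = 285
M1 = M/15 = 19, M2 = M/19 = 15
M1^(-1) mod 15 = 4, M2^(-1) mod 19 = 14
x = 1*19*4 + 18*15*14 = 3856
3856 mod 285 = 151
Check: 151 mod 15 = 1 ✓, 151 mod 19 = 18 ✓

x ≡ 151 (mod 285)


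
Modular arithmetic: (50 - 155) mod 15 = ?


50 - 155 = -105
-105 mod 15 = 0


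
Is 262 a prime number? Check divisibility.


262 / 2 = 131 (exact division)
262 is NOT prime.

No, 262 is not prime


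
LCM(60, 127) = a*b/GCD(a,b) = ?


GCD(60, 127) = 1
LCM = 60*127/1 = 7620/1 = 7620

LCM = 7620


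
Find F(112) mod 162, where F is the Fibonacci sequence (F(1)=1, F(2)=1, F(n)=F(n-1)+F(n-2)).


F(k) mod 162 for k=1..112:
1, 1, 2, 3, 5, 8, 13, 21, 34, 55, 89, 144, 71, 53, 124, 15, 139, 154, 131, 123, 92, 53, 145, 36, 19, 55, 74, 129, 41, 8, 49, 57, 106, 1, 107, 108, 53, 161, 52, 51, 103, 154, 95, 87, 20, 107, 127, 72, 37, 109, 146, 93, 77, 8, 85, 93, 16, 109, 125, 72, 35, 107, 142, 87, 67, 154, 59, 51, 110, 161, 109, 108, 55, 1, 56, 57, 113, 8, 121, 129, 88, 55, 143, 36, 17, 53, 70, 123, 31, 154, 23, 15, 38, 53, 91, 144, 73, 55, 128, 21, 149, 8, 157, 3, 160, 1, 161, 0, 161, 161, 160, 159
F(112) mod 162 = 159


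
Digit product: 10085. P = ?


1 × 0 × 0 × 8 × 5 = 0


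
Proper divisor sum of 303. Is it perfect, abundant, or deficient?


Proper divisors: 1, 3, 101
Sum = 1 + 3 + 101 = 105
105 < 303 → deficient

s(303) = 105 (deficient)


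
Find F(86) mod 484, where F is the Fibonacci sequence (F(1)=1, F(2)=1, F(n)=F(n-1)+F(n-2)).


F(k) mod 484 for k=1..86:
1, 1, 2, 3, 5, 8, 13, 21, 34, 55, 89, 144, 233, 377, 126, 19, 145, 164, 309, 473, 298, 287, 101, 388, 5, 393, 398, 307, 221, 44, 265, 309, 90, 399, 5, 404, 409, 329, 254, 99, 353, 452, 321, 289, 126, 415, 57, 472, 45, 33, 78, 111, 189, 300, 5, 305, 310, 131, 441, 88, 45, 133, 178, 311, 5, 316, 321, 153, 474, 143, 133, 276, 409, 201, 126, 327, 453, 296, 265, 77, 342, 419, 277, 212, 5, 217
F(86) mod 484 = 217


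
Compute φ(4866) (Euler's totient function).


4866 = 2 × 3 × 811
Prime factors: 2, 3, 811
φ(4866) = 4866 × (1-1/2) × (1-1/3) × (1-1/811)
= 4866 × 1/2 × 2/3 × 810/811 = 1620

φ(4866) = 1620


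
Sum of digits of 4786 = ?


4 + 7 + 8 + 6 = 25


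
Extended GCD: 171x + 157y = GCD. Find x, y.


Tabular extended Euclidean (each row: r = 171*s + 157*t):
r=171, s=1, t=0
r=157, s=0, t=1
q=1: r=14, s=1, t=-1   [171*(1) + 157*(-1) = 14]
q=11: r=3, s=-11, t=12   [171*(-11) + 157*(12) = 3]
q=4: r=2, s=45, t=-49   [171*(45) + 157*(-49) = 2]
q=1: r=1, s=-56, t=61   [171*(-56) + 157*(61) = 1]
q=2: r=0, s=157, t=-171   [171*(157) + 157*(-171) = 0]
GCD = 1; from the row with r=1: x=-56, y=61
Check: 171*(-56) + 157*(61) = -9576 + 9577 = 1

GCD = 1, x = -56, y = 61


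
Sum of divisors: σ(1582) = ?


Divisors of 1582: 1, 2, 7, 14, 113, 226, 791, 1582
Sum = 1 + 2 + 7 + 14 + 113 + 226 + 791 + 1582 = 2736

σ(1582) = 2736


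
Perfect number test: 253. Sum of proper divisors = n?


Proper divisors of 253: 1, 11, 23
Sum = 1 + 11 + 23 = 35

No, 253 is not perfect (35 ≠ 253)


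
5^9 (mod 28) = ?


5^1 mod 28 = 5
5^2 mod 28 = 25
5^3 mod 28 = 13
5^4 mod 28 = 9
5^5 mod 28 = 17
5^6 mod 28 = 1
5^7 mod 28 = 5
5^8 mod 28 = 25
5^9 mod 28 = 13


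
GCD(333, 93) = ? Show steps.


333 = 3 * 93 + 54
93 = 1 * 54 + 39
54 = 1 * 39 + 15
39 = 2 * 15 + 9
15 = 1 * 9 + 6
9 = 1 * 6 + 3
6 = 2 * 3 + 0
GCD = 3


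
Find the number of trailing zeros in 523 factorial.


floor(523/5) = 104
floor(523/25) = 20
floor(523/125) = 4
Total = 128

128 trailing zeros


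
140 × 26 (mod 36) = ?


140 × 26 = 3640
3640 mod 36 = 4


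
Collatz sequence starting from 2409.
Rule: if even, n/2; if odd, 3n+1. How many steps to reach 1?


2409 → 7228 → 3614 → 1807 → 5422 → 2711 → 8134 → 4067 → 12202 → 6101 → 18304 → 9152 → 4576 → 2288 → 1144 → 572 → 286 → 143 → 430 → 215 → 646 → 323 → 970 → 485 → 1456 → 728 → 364 → 182 → 91 → 274 → 137 → 412 → 206 → 103 → 310 → 155 → 466 → 233 → 700 → 350 → 175 → 526 → 263 → 790 → 395 → 1186 → 593 → 1780 → 890 → 445 → 1336 → 668 → 334 → 167 → 502 → 251 → 754 → 377 → 1132 → 566 → 283 → 850 → 425 → 1276 → 638 → 319 → 958 → 479 → 1438 → 719 → 2158 → 1079 → 3238 → 1619 → 4858 → 2429 → 7288 → 3644 → 1822 → 911 → 2734 → 1367 → 4102 → 2051 → 6154 → 3077 → 9232 → 4616 → 2308 → 1154 → 577 → 1732 → 866 → 433 → 1300 → 650 → 325 → 976 → 488 → 244 → 122 → 61 → 184 → 92 → 46 → 23 → 70 → 35 → 106 → 53 → 160 → 80 → 40 → 20 → 10 → 5 → 16 → 8 → 4 → 2 → 1
Total steps = 120

120 steps


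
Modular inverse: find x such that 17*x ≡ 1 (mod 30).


Use the extended Euclidean algorithm on (30, 17); each row r = 30*s + 17*t:
r=30, s=1, t=0
r=17, s=0, t=1
q=1: r=13, s=1, t=-1   [30*(1) + 17*(-1) = 13]
q=1: r=4, s=-1, t=2   [30*(-1) + 17*(2) = 4]
q=3: r=1, s=4, t=-7   [30*(4) + 17*(-7) = 1]
q=4: r=0, s=-17, t=30   [30*(-17) + 17*(30) = 0]
GCD = 1 with t = -7, so 17*(-7) ≡ 1 (mod 30)
Inverse = -7 mod 30 = 23
Check: 17 * 23 = 391 ≡ 1 (mod 30)

17^(-1) ≡ 23 (mod 30)


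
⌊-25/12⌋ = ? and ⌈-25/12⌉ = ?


-25/12 = -2.0833
floor = -3
ceil = -2

floor = -3, ceil = -2


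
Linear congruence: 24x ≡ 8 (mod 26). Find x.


GCD(24, 26) = 2 divides 8
Divide: 12x ≡ 4 (mod 13)
x ≡ 9 (mod 13)


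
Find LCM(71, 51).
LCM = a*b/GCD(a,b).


GCD(71, 51) = 1
LCM = 71*51/1 = 3621/1 = 3621

LCM = 3621


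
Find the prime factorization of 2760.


2760 / 2 = 1380
1380 / 2 = 690
690 / 2 = 345
345 / 3 = 115
115 / 5 = 23
23 / 23 = 1
2760 = 2^3 × 3 × 5 × 23


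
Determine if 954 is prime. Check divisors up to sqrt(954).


954 / 2 = 477 (exact division)
954 is NOT prime.

No, 954 is not prime


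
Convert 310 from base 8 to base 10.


310 (base 8) = 200 (decimal)
200 (decimal) = 200 (base 10)


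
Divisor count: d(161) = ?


161 = 7^1 × 23^1
d(161) = (1+1) × (1+1) = 4

4 divisors


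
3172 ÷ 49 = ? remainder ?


3172 = 49 * 64 + 36
Check: 3136 + 36 = 3172

q = 64, r = 36


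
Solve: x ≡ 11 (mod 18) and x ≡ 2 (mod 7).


M = 18*7 = 126
M1 = M/18 = 7, M2 = M/7 = 18
M1^(-1) mod 18 = 13, M2^(-1) mod 7 = 2
x = 11*7*13 + 2*18*2 = 1073
1073 mod 126 = 65
Check: 65 mod 18 = 11 ✓, 65 mod 7 = 2 ✓

x ≡ 65 (mod 126)


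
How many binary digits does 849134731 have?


849134731 in base 2 = 110010100111001100010010001011
Number of digits = 30

30 digits (base 2)


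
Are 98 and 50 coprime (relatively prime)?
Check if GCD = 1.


Euclidean algorithm:
98 = 1 * 50 + 48
50 = 1 * 48 + 2
48 = 24 * 2 + 0
GCD(98, 50) = 2

No, not coprime (GCD = 2)


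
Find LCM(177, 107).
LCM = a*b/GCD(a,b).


GCD(177, 107) = 1
LCM = 177*107/1 = 18939/1 = 18939

LCM = 18939


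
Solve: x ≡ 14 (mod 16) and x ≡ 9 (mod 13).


M = 16*13 = 208
M1 = M/16 = 13, M2 = M/13 = 16
M1^(-1) mod 16 = 5, M2^(-1) mod 13 = 9
x = 14*13*5 + 9*16*9 = 2206
2206 mod 208 = 126
Check: 126 mod 16 = 14 ✓, 126 mod 13 = 9 ✓

x ≡ 126 (mod 208)


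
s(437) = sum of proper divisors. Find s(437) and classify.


Proper divisors: 1, 19, 23
Sum = 1 + 19 + 23 = 43
43 < 437 → deficient

s(437) = 43 (deficient)


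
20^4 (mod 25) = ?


20^1 mod 25 = 20
20^2 mod 25 = 0
20^3 mod 25 = 0
20^4 mod 25 = 0


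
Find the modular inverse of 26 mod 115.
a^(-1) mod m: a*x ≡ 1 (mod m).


Use the extended Euclidean algorithm on (115, 26); each row r = 115*s + 26*t:
r=115, s=1, t=0
r=26, s=0, t=1
q=4: r=11, s=1, t=-4   [115*(1) + 26*(-4) = 11]
q=2: r=4, s=-2, t=9   [115*(-2) + 26*(9) = 4]
q=2: r=3, s=5, t=-22   [115*(5) + 26*(-22) = 3]
q=1: r=1, s=-7, t=31   [115*(-7) + 26*(31) = 1]
q=3: r=0, s=26, t=-115   [115*(26) + 26*(-115) = 0]
GCD = 1 with t = 31, so 26*(31) ≡ 1 (mod 115)
Inverse = 31 mod 115 = 31
Check: 26 * 31 = 806 ≡ 1 (mod 115)

26^(-1) ≡ 31 (mod 115)


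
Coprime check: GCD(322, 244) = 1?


Euclidean algorithm:
322 = 1 * 244 + 78
244 = 3 * 78 + 10
78 = 7 * 10 + 8
10 = 1 * 8 + 2
8 = 4 * 2 + 0
GCD(322, 244) = 2

No, not coprime (GCD = 2)


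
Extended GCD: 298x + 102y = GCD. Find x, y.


Tabular extended Euclidean (each row: r = 298*s + 102*t):
r=298, s=1, t=0
r=102, s=0, t=1
q=2: r=94, s=1, t=-2   [298*(1) + 102*(-2) = 94]
q=1: r=8, s=-1, t=3   [298*(-1) + 102*(3) = 8]
q=11: r=6, s=12, t=-35   [298*(12) + 102*(-35) = 6]
q=1: r=2, s=-13, t=38   [298*(-13) + 102*(38) = 2]
q=3: r=0, s=51, t=-149   [298*(51) + 102*(-149) = 0]
GCD = 2; from the row with r=2: x=-13, y=38
Check: 298*(-13) + 102*(38) = -3874 + 3876 = 2

GCD = 2, x = -13, y = 38


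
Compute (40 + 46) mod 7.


40 + 46 = 86
86 mod 7 = 2


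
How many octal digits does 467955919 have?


467955919 in base 8 = 3371070317
Number of digits = 10

10 digits (base 8)


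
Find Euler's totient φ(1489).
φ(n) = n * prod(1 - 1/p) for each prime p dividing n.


1489 = 1489
Prime factors: 1489
φ(1489) = 1489 × (1-1/1489)
= 1489 × 1488/1489 = 1488

φ(1489) = 1488


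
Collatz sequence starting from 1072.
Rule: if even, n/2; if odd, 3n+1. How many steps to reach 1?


1072 → 536 → 268 → 134 → 67 → 202 → 101 → 304 → 152 → 76 → 38 → 19 → 58 → 29 → 88 → 44 → 22 → 11 → 34 → 17 → 52 → 26 → 13 → 40 → 20 → 10 → 5 → 16 → 8 → 4 → 2 → 1
Total steps = 31

31 steps


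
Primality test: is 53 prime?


Check divisors up to sqrt(53) = 7.2801
No divisors found.
53 is prime.

Yes, 53 is prime


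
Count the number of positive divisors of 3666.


3666 = 2^1 × 3^1 × 13^1 × 47^1
d(3666) = (1+1) × (1+1) × (1+1) × (1+1) = 16

16 divisors


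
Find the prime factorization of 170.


170 / 2 = 85
85 / 5 = 17
17 / 17 = 1
170 = 2 × 5 × 17


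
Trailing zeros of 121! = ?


floor(121/5) = 24
floor(121/25) = 4
Total = 28

28 trailing zeros


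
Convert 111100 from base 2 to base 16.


111100 (base 2) = 60 (decimal)
60 (decimal) = 3C (base 16)


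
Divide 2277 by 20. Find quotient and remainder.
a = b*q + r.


2277 = 20 * 113 + 17
Check: 2260 + 17 = 2277

q = 113, r = 17


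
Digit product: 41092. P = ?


4 × 1 × 0 × 9 × 2 = 0


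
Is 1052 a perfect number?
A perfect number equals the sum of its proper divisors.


Proper divisors of 1052: 1, 2, 4, 263, 526
Sum = 1 + 2 + 4 + 263 + 526 = 796

No, 1052 is not perfect (796 ≠ 1052)


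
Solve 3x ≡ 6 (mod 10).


GCD(3, 10) = 1, unique solution
a^(-1) mod 10 = 7
x = 7 * 6 mod 10 = 2

x ≡ 2 (mod 10)


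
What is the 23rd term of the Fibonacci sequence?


Sequence: 1, 1, 2, 3, 5, 8, 13, 21, 34, 55, 89, 144, 233, 377, 610, 987, 1597, 2584, 4181, 6765, 10946, 17711, 28657
F(23) = 28657


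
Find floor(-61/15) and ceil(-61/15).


-61/15 = -4.0667
floor = -5
ceil = -4

floor = -5, ceil = -4


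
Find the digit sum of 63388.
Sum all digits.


6 + 3 + 3 + 8 + 8 = 28


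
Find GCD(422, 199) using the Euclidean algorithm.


422 = 2 * 199 + 24
199 = 8 * 24 + 7
24 = 3 * 7 + 3
7 = 2 * 3 + 1
3 = 3 * 1 + 0
GCD = 1


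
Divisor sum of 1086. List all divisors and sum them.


Divisors of 1086: 1, 2, 3, 6, 181, 362, 543, 1086
Sum = 1 + 2 + 3 + 6 + 181 + 362 + 543 + 1086 = 2184

σ(1086) = 2184


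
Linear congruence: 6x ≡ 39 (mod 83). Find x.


GCD(6, 83) = 1, unique solution
a^(-1) mod 83 = 14
x = 14 * 39 mod 83 = 48

x ≡ 48 (mod 83)


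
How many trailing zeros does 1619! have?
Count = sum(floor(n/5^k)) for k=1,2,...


floor(1619/5) = 323
floor(1619/25) = 64
floor(1619/125) = 12
floor(1619/625) = 2
Total = 401

401 trailing zeros


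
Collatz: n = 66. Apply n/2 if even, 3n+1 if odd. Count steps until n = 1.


66 → 33 → 100 → 50 → 25 → 76 → 38 → 19 → 58 → 29 → 88 → 44 → 22 → 11 → 34 → 17 → 52 → 26 → 13 → 40 → 20 → 10 → 5 → 16 → 8 → 4 → 2 → 1
Total steps = 27

27 steps


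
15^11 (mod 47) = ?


15^1 mod 47 = 15
15^2 mod 47 = 37
15^3 mod 47 = 38
15^4 mod 47 = 6
15^5 mod 47 = 43
15^6 mod 47 = 34
15^7 mod 47 = 40
15^8 mod 47 = 36
15^9 mod 47 = 23
15^10 mod 47 = 16
15^11 mod 47 = 5


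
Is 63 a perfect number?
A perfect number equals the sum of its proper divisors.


Proper divisors of 63: 1, 3, 7, 9, 21
Sum = 1 + 3 + 7 + 9 + 21 = 41

No, 63 is not perfect (41 ≠ 63)


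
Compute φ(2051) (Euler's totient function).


2051 = 7 × 293
Prime factors: 7, 293
φ(2051) = 2051 × (1-1/7) × (1-1/293)
= 2051 × 6/7 × 292/293 = 1752

φ(2051) = 1752


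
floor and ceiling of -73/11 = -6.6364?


-73/11 = -6.6364
floor = -7
ceil = -6

floor = -7, ceil = -6


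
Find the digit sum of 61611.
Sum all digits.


6 + 1 + 6 + 1 + 1 = 15


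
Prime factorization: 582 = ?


582 / 2 = 291
291 / 3 = 97
97 / 97 = 1
582 = 2 × 3 × 97


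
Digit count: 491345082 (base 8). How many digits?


491345082 in base 8 = 3522252272
Number of digits = 10

10 digits (base 8)


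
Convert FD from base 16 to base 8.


FD (base 16) = 253 (decimal)
253 (decimal) = 375 (base 8)


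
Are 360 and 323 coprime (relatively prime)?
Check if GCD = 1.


Euclidean algorithm:
360 = 1 * 323 + 37
323 = 8 * 37 + 27
37 = 1 * 27 + 10
27 = 2 * 10 + 7
10 = 1 * 7 + 3
7 = 2 * 3 + 1
3 = 3 * 1 + 0
GCD(360, 323) = 1

Yes, coprime (GCD = 1)


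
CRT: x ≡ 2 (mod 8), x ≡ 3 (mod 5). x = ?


M = 8*5 = 40
M1 = M/8 = 5, M2 = M/5 = 8
M1^(-1) mod 8 = 5, M2^(-1) mod 5 = 2
x = 2*5*5 + 3*8*2 = 98
98 mod 40 = 18
Check: 18 mod 8 = 2 ✓, 18 mod 5 = 3 ✓

x ≡ 18 (mod 40)


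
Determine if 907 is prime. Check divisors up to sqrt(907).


Check divisors up to sqrt(907) = 30.1164
No divisors found.
907 is prime.

Yes, 907 is prime
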